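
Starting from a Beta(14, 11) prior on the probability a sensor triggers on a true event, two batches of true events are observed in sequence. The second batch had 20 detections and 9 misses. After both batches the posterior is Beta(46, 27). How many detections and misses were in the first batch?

Because Beta–binomial updating is additive in the counts, the combined data contributed (α_post−α_prior, β_post−β_prior) successes and failures.
Total across both batches: 46−14=32 detections, 27−11=16 misses.
Subtract the second batch: 32−20=12 detections and 16−9=7 misses.

12 detections and 7 misses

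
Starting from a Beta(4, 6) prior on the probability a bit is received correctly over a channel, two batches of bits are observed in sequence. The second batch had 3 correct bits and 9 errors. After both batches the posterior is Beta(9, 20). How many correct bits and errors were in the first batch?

Sequential conjugate updates are equivalent to a single update on the pooled data, so total successes = posterior α − prior α and total failures = posterior β − prior β.
Total across both batches: 9−4=5 correct bits, 20−6=14 errors.
Subtract the second batch: 5−3=2 correct bits and 14−9=5 errors.

2 correct bits and 5 errors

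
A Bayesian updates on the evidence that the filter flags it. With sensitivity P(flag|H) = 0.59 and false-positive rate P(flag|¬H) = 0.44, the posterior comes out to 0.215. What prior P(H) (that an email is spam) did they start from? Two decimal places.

P(H) = 0.17

Bayes' rule in odds form gives O(H|E) = O(H)·[P(E|H)/P(E|¬H)], hence O(H) = O(H|E)/LR.
Posterior odds = 0.215/(1−0.215) = 0.2739. LR = 0.59/0.44 = 1.3409.
Prior odds = 0.2739/1.3409 = 0.2043, so P(H) = 0.2043/(1+0.2043) ≈ 0.17.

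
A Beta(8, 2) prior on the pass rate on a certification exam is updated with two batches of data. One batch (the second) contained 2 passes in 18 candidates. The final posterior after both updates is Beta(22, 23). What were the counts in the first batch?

12 passes and 5 failures

Sequential conjugate updates are equivalent to a single update on the pooled data, so total successes = posterior α − prior α and total failures = posterior β − prior β.
Total across both batches: 22−8=14 passes, 23−2=21 failures.
Subtract the second batch: 14−2=12 passes and 21−16=5 failures.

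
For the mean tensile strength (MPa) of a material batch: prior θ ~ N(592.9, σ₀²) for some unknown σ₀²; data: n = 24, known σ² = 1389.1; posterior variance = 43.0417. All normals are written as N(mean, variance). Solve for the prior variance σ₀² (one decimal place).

σ₀² = 167.9

Posterior precision equals prior precision plus data precision: 1/σ_n² = 1/σ₀² + n/σ².
So 1/σ₀² = 1/43.0417 − 24/1389.1 = 0.023233 − 0.017277 = 0.005956.
Hence σ₀² = 1/0.005956 ≈ 167.9.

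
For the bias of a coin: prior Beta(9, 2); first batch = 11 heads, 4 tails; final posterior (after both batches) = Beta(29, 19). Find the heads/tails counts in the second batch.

9 heads and 13 tails

Because Beta–binomial updating is additive in the counts, the combined data contributed (α_post−α_prior, β_post−β_prior) successes and failures.
Total across both batches: 29−9=20 heads, 19−2=17 tails.
Subtract the first batch: 20−11=9 heads and 17−4=13 tails.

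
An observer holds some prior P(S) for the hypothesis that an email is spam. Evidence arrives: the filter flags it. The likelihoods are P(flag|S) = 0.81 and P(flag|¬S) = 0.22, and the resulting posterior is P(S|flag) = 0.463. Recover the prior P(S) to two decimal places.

P(S) = 0.19

Bayes' rule in odds form gives O(S|E) = O(S)·[P(E|S)/P(E|¬S)], hence O(S) = O(S|E)/LR.
Posterior odds = 0.463/(1−0.463) = 0.8622. LR = 0.81/0.22 = 3.6818.
Prior odds = 0.8622/3.6818 = 0.2342, so P(S) = 0.2342/(1+0.2342) ≈ 0.19.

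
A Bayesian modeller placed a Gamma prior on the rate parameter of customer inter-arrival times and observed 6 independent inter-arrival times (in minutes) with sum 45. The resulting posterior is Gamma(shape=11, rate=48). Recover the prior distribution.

For an exponential likelihood with a Gamma(α, β) prior on the rate, n observations with total T give posterior Gamma(α+n, β+T).
So α = 11 − 6 = 5 and β = 48 − 45 = 3.

Gamma(shape=5, rate=3)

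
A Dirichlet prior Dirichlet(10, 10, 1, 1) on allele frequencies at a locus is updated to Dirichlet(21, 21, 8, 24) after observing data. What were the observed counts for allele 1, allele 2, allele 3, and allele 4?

counts (11, 11, 7, 23)

For a Dirichlet(α) prior with multinomial counts c, the posterior is Dirichlet(α + c) componentwise.
Counts are posterior − prior componentwise: 21−10=11, 21−10=11, 8−1=7, 24−1=23.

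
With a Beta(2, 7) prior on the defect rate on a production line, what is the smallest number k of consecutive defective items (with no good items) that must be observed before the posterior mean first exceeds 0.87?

k = 45

After k defective items and 0 good items the posterior is Beta(2+k, 7), with mean (2+k)/(2+7+k).
Set (2+k)/(9+k) > 0.87 and solve: k > (0.87·9 − 2)/(1 − 0.87) = 44.846.
The smallest integer exceeding 44.846 is 45, and checking k=45: (47)/(54) = 0.8704 > 0.87.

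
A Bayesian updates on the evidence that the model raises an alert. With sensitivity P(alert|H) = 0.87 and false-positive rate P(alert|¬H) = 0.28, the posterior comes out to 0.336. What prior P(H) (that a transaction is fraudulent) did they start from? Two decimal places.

P(H) = 0.14

Bayes' rule in odds form gives O(H|E) = O(H)·[P(E|H)/P(E|¬H)], hence O(H) = O(H|E)/LR.
Posterior odds = 0.336/(1−0.336) = 0.5060. LR = 0.87/0.28 = 3.1071.
Prior odds = 0.5060/3.1071 = 0.1629, so P(H) = 0.1629/(1+0.1629) ≈ 0.14.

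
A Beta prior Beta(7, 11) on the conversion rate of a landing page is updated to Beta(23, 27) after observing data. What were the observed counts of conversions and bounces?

Under Beta–binomial conjugacy the posterior parameters are (α+s, β+f).
So s = 23 − 7 = 16 and f = 27 − 11 = 16.

16 conversions and 16 bounces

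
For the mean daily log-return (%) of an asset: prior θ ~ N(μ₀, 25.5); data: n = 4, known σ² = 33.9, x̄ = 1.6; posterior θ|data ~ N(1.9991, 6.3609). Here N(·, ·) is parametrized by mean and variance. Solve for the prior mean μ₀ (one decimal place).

The posterior mean is a precision-weighted average: μ_n = (τ₀μ₀ + τ_data·x̄)/(τ₀+τ_data), with τ₀=1/σ₀² and τ_data=n/σ².
Here τ₀ = 1/25.5 = 0.039216 and τ_data = 4/33.9 = 0.117994, so τ_n = 0.157210.
Rearranging for μ₀: μ₀ = (μ_n·τ_n − τ_data·x̄)/τ₀ = (1.9991·0.157210 − 0.117994·1.6) / 0.039216 = 0.125488/0.039216 ≈ 3.2.

μ₀ = 3.2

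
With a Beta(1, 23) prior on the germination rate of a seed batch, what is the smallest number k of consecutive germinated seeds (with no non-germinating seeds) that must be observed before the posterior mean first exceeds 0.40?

k = 15

After k germinated seeds and 0 non-germinating seeds the posterior is Beta(1+k, 23), with mean (1+k)/(1+23+k).
Set (1+k)/(24+k) > 0.40 and solve: k > (0.40·24 − 1)/(1 − 0.40) = 14.333.
The smallest integer exceeding 14.333 is 15.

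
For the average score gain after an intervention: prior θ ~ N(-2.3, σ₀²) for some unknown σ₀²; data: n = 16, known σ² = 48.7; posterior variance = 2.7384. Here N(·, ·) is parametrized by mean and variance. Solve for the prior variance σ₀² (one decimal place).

σ₀² = 27.3

Posterior precision equals prior precision plus data precision: 1/σ_n² = 1/σ₀² + n/σ².
So 1/σ₀² = 1/2.7384 − 16/48.7 = 0.365177 − 0.328542 = 0.036635.
Hence σ₀² = 1/0.036635 ≈ 27.3.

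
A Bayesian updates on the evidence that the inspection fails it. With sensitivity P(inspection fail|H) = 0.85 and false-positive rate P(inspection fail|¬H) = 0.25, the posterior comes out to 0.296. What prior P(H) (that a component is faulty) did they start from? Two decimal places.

Bayes' rule in odds form gives O(H|E) = O(H)·[P(E|H)/P(E|¬H)], hence O(H) = O(H|E)/LR.
Posterior odds = 0.296/(1−0.296) = 0.4205. LR = 0.85/0.25 = 3.4000.
Prior odds = 0.4205/3.4000 = 0.1237, so P(H) = 0.1237/(1+0.1237) ≈ 0.11.

P(H) = 0.11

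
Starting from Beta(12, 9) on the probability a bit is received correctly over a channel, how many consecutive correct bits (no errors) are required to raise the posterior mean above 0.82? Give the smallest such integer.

k = 30

After k correct bits and 0 errors the posterior is Beta(12+k, 9), with mean (12+k)/(12+9+k).
Set (12+k)/(21+k) > 0.82 and solve: k > (0.82·21 − 12)/(1 − 0.82) = 29.000.
The smallest integer exceeding 29.000 is 30.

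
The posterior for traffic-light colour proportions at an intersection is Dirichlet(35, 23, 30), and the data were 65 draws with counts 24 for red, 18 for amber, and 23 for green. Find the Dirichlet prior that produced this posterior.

For a Dirichlet(α) prior with multinomial counts c, the posterior is Dirichlet(α + c) componentwise.
Subtract each count from the matching posterior parameter: 35−24=11, 23−18=5, 30−23=7.

Dirichlet(11, 5, 7)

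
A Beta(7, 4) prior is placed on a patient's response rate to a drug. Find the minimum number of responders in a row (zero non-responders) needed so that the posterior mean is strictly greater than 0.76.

After k responders and 0 non-responders the posterior is Beta(7+k, 4), with mean (7+k)/(7+4+k).
Set (7+k)/(11+k) > 0.76 and solve: k > (0.76·11 − 7)/(1 − 0.76) = 5.667.
The smallest integer exceeding 5.667 is 6.

k = 6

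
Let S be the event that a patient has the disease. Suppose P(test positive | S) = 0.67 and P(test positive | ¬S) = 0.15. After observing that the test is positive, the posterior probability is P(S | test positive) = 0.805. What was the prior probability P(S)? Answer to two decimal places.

Bayes' rule in odds form gives O(S|E) = O(S)·[P(E|S)/P(E|¬S)], hence O(S) = O(S|E)/LR.
Posterior odds = 0.805/(1−0.805) = 4.1282. LR = 0.67/0.15 = 4.4667.
Prior odds = 4.1282/4.4667 = 0.9242, so P(S) = 0.9242/(1+0.9242) ≈ 0.48.

P(S) = 0.48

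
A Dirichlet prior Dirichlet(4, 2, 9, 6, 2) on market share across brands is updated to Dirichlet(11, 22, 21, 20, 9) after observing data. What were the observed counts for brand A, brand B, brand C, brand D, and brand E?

For a Dirichlet(α) prior with multinomial counts c, the posterior is Dirichlet(α + c) componentwise.
Counts are posterior − prior componentwise: 11−4=7, 22−2=20, 21−9=12, 20−6=14, 9−2=7.

counts (7, 20, 12, 14, 7)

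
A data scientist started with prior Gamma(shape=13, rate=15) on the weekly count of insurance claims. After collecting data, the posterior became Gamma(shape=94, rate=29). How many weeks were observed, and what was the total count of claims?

n = 14 weeks with total 81 claims

A Gamma(α, β) prior (rate parametrization) on a Poisson rate with n observations summing to S gives posterior Gamma(α+S, β+n).
Matching: Σxᵢ = 94 − 13 = 81 and n = 29 − 15 = 14.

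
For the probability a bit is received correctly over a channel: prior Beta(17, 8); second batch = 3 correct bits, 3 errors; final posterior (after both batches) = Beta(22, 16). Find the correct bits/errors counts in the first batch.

2 correct bits and 5 errors

Sequential conjugate updates are equivalent to a single update on the pooled data, so total successes = posterior α − prior α and total failures = posterior β − prior β.
Total across both batches: 22−17=5 correct bits, 16−8=8 errors.
Subtract the second batch: 5−3=2 correct bits and 8−3=5 errors.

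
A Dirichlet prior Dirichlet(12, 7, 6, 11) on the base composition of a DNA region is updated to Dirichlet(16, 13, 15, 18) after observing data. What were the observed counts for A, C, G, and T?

For a Dirichlet(α) prior with multinomial counts c, the posterior is Dirichlet(α + c) componentwise.
Counts are posterior − prior componentwise: 16−12=4, 13−7=6, 15−6=9, 18−11=7.

counts (4, 6, 9, 7)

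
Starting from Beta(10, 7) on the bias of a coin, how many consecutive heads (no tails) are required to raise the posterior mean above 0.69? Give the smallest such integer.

After k heads and 0 tails the posterior is Beta(10+k, 7), with mean (10+k)/(10+7+k).
Set (10+k)/(17+k) > 0.69 and solve: k > (0.69·17 − 10)/(1 − 0.69) = 5.581.
The smallest integer exceeding 5.581 is 6, and checking k=6: (16)/(23) = 0.6957 > 0.69.

k = 6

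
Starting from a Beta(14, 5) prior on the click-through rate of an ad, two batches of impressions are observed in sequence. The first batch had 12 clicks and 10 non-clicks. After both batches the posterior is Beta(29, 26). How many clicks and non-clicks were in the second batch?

Sequential conjugate updates are equivalent to a single update on the pooled data, so total successes = posterior α − prior α and total failures = posterior β − prior β.
Total across both batches: 29−14=15 clicks, 26−5=21 non-clicks.
Subtract the first batch: 15−12=3 clicks and 21−10=11 non-clicks.

3 clicks and 11 non-clicks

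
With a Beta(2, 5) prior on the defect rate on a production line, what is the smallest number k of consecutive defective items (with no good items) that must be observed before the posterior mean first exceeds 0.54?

After k defective items and 0 good items the posterior is Beta(2+k, 5), with mean (2+k)/(2+5+k).
Set (2+k)/(7+k) > 0.54 and solve: k > (0.54·7 − 2)/(1 − 0.54) = 3.870.
The smallest integer exceeding 3.870 is 4.

k = 4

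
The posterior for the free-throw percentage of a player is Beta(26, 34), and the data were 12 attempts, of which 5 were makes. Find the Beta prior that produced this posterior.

Beta(21, 27)

A Beta(α, β) prior with s successes and f failures in binomial data gives a Beta(α+s, β+f) posterior.
So α = 26 − 5 = 21 and β = 34 − 7 = 27.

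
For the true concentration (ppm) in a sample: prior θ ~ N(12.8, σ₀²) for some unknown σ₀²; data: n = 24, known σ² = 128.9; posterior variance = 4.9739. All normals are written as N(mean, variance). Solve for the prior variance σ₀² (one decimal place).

σ₀² = 67.3

For the Normal–Normal model with known σ², precisions add: τ_n = τ₀ + n/σ².
So 1/σ₀² = 1/4.9739 − 24/128.9 = 0.201049 − 0.186191 = 0.014858.
Hence σ₀² = 1/0.014858 ≈ 67.3.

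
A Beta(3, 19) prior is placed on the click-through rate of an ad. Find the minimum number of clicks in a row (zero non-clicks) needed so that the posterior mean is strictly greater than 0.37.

k = 9

After k clicks and 0 non-clicks the posterior is Beta(3+k, 19), with mean (3+k)/(3+19+k).
Set (3+k)/(22+k) > 0.37 and solve: k > (0.37·22 − 3)/(1 − 0.37) = 8.159.
The smallest integer exceeding 8.159 is 9, and checking k=9: (12)/(31) = 0.3871 > 0.37.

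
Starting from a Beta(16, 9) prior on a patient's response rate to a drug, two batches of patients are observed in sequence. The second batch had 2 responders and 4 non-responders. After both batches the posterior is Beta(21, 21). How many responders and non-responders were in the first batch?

Sequential conjugate updates are equivalent to a single update on the pooled data, so total successes = posterior α − prior α and total failures = posterior β − prior β.
Total across both batches: 21−16=5 responders, 21−9=12 non-responders.
Subtract the second batch: 5−2=3 responders and 12−4=8 non-responders.

3 responders and 8 non-responders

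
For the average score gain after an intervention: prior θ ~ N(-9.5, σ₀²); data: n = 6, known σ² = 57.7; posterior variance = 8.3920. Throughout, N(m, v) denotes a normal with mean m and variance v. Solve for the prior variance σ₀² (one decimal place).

Posterior precision equals prior precision plus data precision: 1/σ_n² = 1/σ₀² + n/σ².
So 1/σ₀² = 1/8.3920 − 6/57.7 = 0.119161 − 0.103986 = 0.015175.
Hence σ₀² = 1/0.015175 ≈ 65.9.

σ₀² = 65.9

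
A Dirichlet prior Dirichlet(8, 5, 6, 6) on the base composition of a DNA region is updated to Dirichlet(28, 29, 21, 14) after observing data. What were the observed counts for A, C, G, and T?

For a Dirichlet(α) prior with multinomial counts c, the posterior is Dirichlet(α + c) componentwise.
Counts are posterior − prior componentwise: 28−8=20, 29−5=24, 21−6=15, 14−6=8.

counts (20, 24, 15, 8)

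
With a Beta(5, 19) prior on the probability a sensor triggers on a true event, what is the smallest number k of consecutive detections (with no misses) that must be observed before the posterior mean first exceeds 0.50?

k = 15

After k detections and 0 misses the posterior is Beta(5+k, 19), with mean (5+k)/(5+19+k).
Set (5+k)/(24+k) > 0.50 and solve: k > (0.50·24 − 5)/(1 − 0.50) = 14.000.
The smallest integer exceeding 14.000 is 15, and checking k=15: (20)/(39) = 0.5128 > 0.50.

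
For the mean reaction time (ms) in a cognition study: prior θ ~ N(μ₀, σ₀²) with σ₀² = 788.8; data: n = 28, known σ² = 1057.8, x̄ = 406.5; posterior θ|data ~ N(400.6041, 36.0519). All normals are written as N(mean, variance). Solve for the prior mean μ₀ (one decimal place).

With known observation variance, the Normal–Normal posterior has precision τ_n = τ₀ + n/σ² and mean μ_n = (τ₀μ₀ + (n/σ²)x̄)/τ_n.
Here τ₀ = 1/788.8 = 0.001268 and τ_data = 28/1057.8 = 0.026470, so τ_n = 0.027738.
Rearranging for μ₀: μ₀ = (μ_n·τ_n − τ_data·x̄)/τ₀ = (400.6041·0.027738 − 0.026470·406.5) / 0.001268 = 0.351902/0.001268 ≈ 277.5.

μ₀ = 277.5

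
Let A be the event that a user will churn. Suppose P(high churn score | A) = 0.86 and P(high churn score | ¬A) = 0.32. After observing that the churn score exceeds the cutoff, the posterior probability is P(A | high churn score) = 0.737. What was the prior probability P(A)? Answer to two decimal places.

P(A) = 0.51

Bayes' rule in odds form gives O(A|E) = O(A)·[P(E|A)/P(E|¬A)], hence O(A) = O(A|E)/LR.
Posterior odds = 0.737/(1−0.737) = 2.8023. LR = 0.86/0.32 = 2.6875.
Prior odds = 2.8023/2.6875 = 1.0427, so P(A) = 1.0427/(1+1.0427) ≈ 0.51.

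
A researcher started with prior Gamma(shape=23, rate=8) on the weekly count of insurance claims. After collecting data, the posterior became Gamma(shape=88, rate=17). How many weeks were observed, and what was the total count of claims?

n = 9 weeks with total 65 claims

A Gamma(α, β) prior (rate parametrization) on a Poisson rate with n observations summing to S gives posterior Gamma(α+S, β+n).
Matching: Σxᵢ = 88 − 23 = 65 and n = 17 − 8 = 9.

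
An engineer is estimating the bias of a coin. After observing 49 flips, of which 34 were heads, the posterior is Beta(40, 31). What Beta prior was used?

Beta(6, 16)

A Beta(α, β) prior with s successes and f failures in binomial data gives a Beta(α+s, β+f) posterior.
So α = 40 − 34 = 6 and β = 31 − 15 = 16.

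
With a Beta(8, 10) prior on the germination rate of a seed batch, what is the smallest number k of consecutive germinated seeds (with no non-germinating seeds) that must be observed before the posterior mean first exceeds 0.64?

k = 10

After k germinated seeds and 0 non-germinating seeds the posterior is Beta(8+k, 10), with mean (8+k)/(8+10+k).
Set (8+k)/(18+k) > 0.64 and solve: k > (0.64·18 − 8)/(1 − 0.64) = 9.778.
The smallest integer exceeding 9.778 is 10, and checking k=10: (18)/(28) = 0.6429 > 0.64.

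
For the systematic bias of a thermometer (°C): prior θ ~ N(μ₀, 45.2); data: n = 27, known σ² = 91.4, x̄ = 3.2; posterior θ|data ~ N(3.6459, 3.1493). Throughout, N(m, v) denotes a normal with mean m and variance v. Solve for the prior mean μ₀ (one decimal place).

The posterior mean is a precision-weighted average: μ_n = (τ₀μ₀ + τ_data·x̄)/(τ₀+τ_data), with τ₀=1/σ₀² and τ_data=n/σ².
Here τ₀ = 1/45.2 = 0.022124 and τ_data = 27/91.4 = 0.295405, so τ_n = 0.317529.
Rearranging for μ₀: μ₀ = (μ_n·τ_n − τ_data·x̄)/τ₀ = (3.6459·0.317529 − 0.295405·3.2) / 0.022124 = 0.212383/0.022124 ≈ 9.6.

μ₀ = 9.6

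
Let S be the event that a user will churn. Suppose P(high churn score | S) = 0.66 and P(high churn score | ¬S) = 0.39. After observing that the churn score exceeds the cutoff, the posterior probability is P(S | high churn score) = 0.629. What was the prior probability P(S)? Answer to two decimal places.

P(S) = 0.50

Bayes' rule in odds form gives O(S|E) = O(S)·[P(E|S)/P(E|¬S)], hence O(S) = O(S|E)/LR.
Posterior odds = 0.629/(1−0.629) = 1.6954. LR = 0.66/0.39 = 1.6923.
Prior odds = 1.6954/1.6923 = 1.0018, so P(S) = 1.0018/(1+1.0018) ≈ 0.50.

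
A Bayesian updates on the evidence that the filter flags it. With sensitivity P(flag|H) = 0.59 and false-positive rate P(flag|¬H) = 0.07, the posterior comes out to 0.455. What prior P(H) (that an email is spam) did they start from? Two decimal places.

P(H) = 0.09

In odds form, posterior odds = prior odds × likelihood ratio, so prior odds = posterior odds ÷ LR.
Posterior odds = 0.455/(1−0.455) = 0.8349. LR = 0.59/0.07 = 8.4286.
Prior odds = 0.8349/8.4286 = 0.0991, so P(H) = 0.0991/(1+0.0991) ≈ 0.09.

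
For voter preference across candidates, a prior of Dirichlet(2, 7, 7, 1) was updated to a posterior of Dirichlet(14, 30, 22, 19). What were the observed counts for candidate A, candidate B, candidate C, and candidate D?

counts (12, 23, 15, 18)

For a Dirichlet(α) prior with multinomial counts c, the posterior is Dirichlet(α + c) componentwise.
Counts are posterior − prior componentwise: 14−2=12, 30−7=23, 22−7=15, 19−1=18.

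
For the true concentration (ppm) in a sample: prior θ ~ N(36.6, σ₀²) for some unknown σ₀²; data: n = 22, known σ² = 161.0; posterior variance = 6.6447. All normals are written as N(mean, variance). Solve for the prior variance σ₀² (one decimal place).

For the Normal–Normal model with known σ², precisions add: τ_n = τ₀ + n/σ².
So 1/σ₀² = 1/6.6447 − 22/161.0 = 0.150496 − 0.136646 = 0.013850.
Hence σ₀² = 1/0.013850 ≈ 72.2.

σ₀² = 72.2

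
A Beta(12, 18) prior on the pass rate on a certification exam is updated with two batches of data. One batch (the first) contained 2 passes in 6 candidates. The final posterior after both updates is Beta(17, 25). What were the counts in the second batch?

3 passes and 3 failures

Because Beta–binomial updating is additive in the counts, the combined data contributed (α_post−α_prior, β_post−β_prior) successes and failures.
Total across both batches: 17−12=5 passes, 25−18=7 failures.
Subtract the first batch: 5−2=3 passes and 7−4=3 failures.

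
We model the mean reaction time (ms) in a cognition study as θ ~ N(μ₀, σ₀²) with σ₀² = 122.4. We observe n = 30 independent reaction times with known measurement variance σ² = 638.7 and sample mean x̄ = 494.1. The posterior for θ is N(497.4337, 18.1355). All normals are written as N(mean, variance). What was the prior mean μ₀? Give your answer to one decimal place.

μ₀ = 516.6

The posterior mean is a precision-weighted average: μ_n = (τ₀μ₀ + τ_data·x̄)/(τ₀+τ_data), with τ₀=1/σ₀² and τ_data=n/σ².
Here τ₀ = 1/122.4 = 0.008170 and τ_data = 30/638.7 = 0.046970, so τ_n = 0.055140.
Rearranging for μ₀: μ₀ = (μ_n·τ_n − τ_data·x̄)/τ₀ = (497.4337·0.055140 − 0.046970·494.1) / 0.008170 = 4.220617/0.008170 ≈ 516.6.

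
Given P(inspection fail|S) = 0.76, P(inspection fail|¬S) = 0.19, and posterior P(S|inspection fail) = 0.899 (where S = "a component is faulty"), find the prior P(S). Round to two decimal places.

P(S) = 0.69

Bayes' rule in odds form gives O(S|E) = O(S)·[P(E|S)/P(E|¬S)], hence O(S) = O(S|E)/LR.
Posterior odds = 0.899/(1−0.899) = 8.9010. LR = 0.76/0.19 = 4.0000.
Prior odds = 8.9010/4.0000 = 2.2252, so P(S) = 2.2252/(1+2.2252) ≈ 0.69.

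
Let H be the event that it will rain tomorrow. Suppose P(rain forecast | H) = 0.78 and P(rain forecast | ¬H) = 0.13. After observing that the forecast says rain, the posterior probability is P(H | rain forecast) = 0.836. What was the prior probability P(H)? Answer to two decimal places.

P(H) = 0.46

In odds form, posterior odds = prior odds × likelihood ratio, so prior odds = posterior odds ÷ LR.
Posterior odds = 0.836/(1−0.836) = 5.0976. LR = 0.78/0.13 = 6.0000.
Prior odds = 5.0976/6.0000 = 0.8496, so P(H) = 0.8496/(1+0.8496) ≈ 0.46.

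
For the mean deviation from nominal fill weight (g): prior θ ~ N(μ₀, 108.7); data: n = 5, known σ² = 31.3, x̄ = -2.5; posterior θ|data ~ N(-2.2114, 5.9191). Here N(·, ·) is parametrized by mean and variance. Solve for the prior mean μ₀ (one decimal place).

μ₀ = 2.8

With known observation variance, the Normal–Normal posterior has precision τ_n = τ₀ + n/σ² and mean μ_n = (τ₀μ₀ + (n/σ²)x̄)/τ_n.
Here τ₀ = 1/108.7 = 0.009200 and τ_data = 5/31.3 = 0.159744, so τ_n = 0.168944.
Rearranging for μ₀: μ₀ = (μ_n·τ_n − τ_data·x̄)/τ₀ = (-2.2114·0.168944 − 0.159744·-2.5) / 0.009200 = 0.025757/0.009200 ≈ 2.8.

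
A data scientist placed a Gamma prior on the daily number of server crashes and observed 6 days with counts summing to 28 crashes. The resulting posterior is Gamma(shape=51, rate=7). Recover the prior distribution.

Gamma–Poisson conjugacy: posterior shape = α + Σxᵢ, posterior rate = β + n.
So α = 51 − 28 = 23 and β = 7 − 6 = 1.

Gamma(shape=23, rate=1)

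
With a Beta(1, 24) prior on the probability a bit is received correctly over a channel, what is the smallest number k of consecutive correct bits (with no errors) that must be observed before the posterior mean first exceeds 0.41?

k = 16

After k correct bits and 0 errors the posterior is Beta(1+k, 24), with mean (1+k)/(1+24+k).
Set (1+k)/(25+k) > 0.41 and solve: k > (0.41·25 − 1)/(1 − 0.41) = 15.678.
The smallest integer exceeding 15.678 is 16, and checking k=16: (17)/(41) = 0.4146 > 0.41.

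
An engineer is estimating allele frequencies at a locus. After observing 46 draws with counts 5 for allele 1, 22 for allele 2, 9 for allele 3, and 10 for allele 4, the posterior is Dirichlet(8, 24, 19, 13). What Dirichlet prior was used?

Dirichlet(3, 2, 10, 3)

For a Dirichlet(α) prior with multinomial counts c, the posterior is Dirichlet(α + c) componentwise.
Subtract each count from the matching posterior parameter: 8−5=3, 24−22=2, 19−9=10, 13−10=3.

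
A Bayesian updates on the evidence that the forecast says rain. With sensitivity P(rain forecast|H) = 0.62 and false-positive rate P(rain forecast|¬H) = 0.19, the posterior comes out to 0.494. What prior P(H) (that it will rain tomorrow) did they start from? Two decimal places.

Bayes' rule in odds form gives O(H|E) = O(H)·[P(E|H)/P(E|¬H)], hence O(H) = O(H|E)/LR.
Posterior odds = 0.494/(1−0.494) = 0.9763. LR = 0.62/0.19 = 3.2632.
Prior odds = 0.9763/3.2632 = 0.2992, so P(H) = 0.2992/(1+0.2992) ≈ 0.23.

P(H) = 0.23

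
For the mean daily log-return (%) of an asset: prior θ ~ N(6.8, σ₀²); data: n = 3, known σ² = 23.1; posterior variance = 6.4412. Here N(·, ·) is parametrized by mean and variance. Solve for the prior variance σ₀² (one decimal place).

For the Normal–Normal model with known σ², precisions add: τ_n = τ₀ + n/σ².
So 1/σ₀² = 1/6.4412 − 3/23.1 = 0.155251 − 0.129870 = 0.025381.
Hence σ₀² = 1/0.025381 ≈ 39.4.

σ₀² = 39.4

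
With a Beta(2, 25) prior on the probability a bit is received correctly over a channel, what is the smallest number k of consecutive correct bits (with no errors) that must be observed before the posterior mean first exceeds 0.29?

k = 9

After k correct bits and 0 errors the posterior is Beta(2+k, 25), with mean (2+k)/(2+25+k).
Set (2+k)/(27+k) > 0.29 and solve: k > (0.29·27 − 2)/(1 − 0.29) = 8.211.
The smallest integer exceeding 8.211 is 9.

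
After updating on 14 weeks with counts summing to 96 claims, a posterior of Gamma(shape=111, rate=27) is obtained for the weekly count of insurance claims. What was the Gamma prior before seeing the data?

Gamma–Poisson conjugacy: posterior shape = α + Σxᵢ, posterior rate = β + n.
So α = 111 − 96 = 15 and β = 27 − 14 = 13.

Gamma(shape=15, rate=13)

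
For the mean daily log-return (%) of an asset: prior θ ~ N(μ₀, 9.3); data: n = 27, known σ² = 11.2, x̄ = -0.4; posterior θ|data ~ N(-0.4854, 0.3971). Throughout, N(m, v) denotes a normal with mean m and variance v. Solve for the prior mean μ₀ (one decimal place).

With known observation variance, the Normal–Normal posterior has precision τ_n = τ₀ + n/σ² and mean μ_n = (τ₀μ₀ + (n/σ²)x̄)/τ_n.
Here τ₀ = 1/9.3 = 0.107527 and τ_data = 27/11.2 = 2.410714, so τ_n = 2.518241.
Rearranging for μ₀: μ₀ = (μ_n·τ_n − τ_data·x̄)/τ₀ = (-0.4854·2.518241 − 2.410714·-0.4) / 0.107527 = -0.258069/0.107527 ≈ -2.4.

μ₀ = -2.4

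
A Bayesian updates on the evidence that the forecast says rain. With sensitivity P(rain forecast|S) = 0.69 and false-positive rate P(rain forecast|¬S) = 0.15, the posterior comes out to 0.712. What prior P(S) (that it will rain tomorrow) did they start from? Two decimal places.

P(S) = 0.35

Bayes' rule in odds form gives O(S|E) = O(S)·[P(E|S)/P(E|¬S)], hence O(S) = O(S|E)/LR.
Posterior odds = 0.712/(1−0.712) = 2.4722. LR = 0.69/0.15 = 4.6000.
Prior odds = 2.4722/4.6000 = 0.5374, so P(S) = 0.5374/(1+0.5374) ≈ 0.35.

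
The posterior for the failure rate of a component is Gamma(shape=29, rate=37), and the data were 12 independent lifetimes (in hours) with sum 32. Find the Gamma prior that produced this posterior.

Gamma(shape=17, rate=5)

For an exponential likelihood with a Gamma(α, β) prior on the rate, n observations with total T give posterior Gamma(α+n, β+T).
So α = 29 − 12 = 17 and β = 37 − 32 = 5.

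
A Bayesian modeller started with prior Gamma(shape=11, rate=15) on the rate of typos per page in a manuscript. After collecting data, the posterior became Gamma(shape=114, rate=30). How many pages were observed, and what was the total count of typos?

n = 15 pages with total 103 typos

A Gamma(α, β) prior (rate parametrization) on a Poisson rate with n observations summing to S gives posterior Gamma(α+S, β+n).
Matching: Σxᵢ = 114 − 11 = 103 and n = 30 − 15 = 15.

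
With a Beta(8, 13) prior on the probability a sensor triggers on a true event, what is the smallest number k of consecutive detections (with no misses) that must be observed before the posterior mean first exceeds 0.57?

k = 10

After k detections and 0 misses the posterior is Beta(8+k, 13), with mean (8+k)/(8+13+k).
Set (8+k)/(21+k) > 0.57 and solve: k > (0.57·21 − 8)/(1 − 0.57) = 9.233.
The smallest integer exceeding 9.233 is 10, and checking k=10: (18)/(31) = 0.5806 > 0.57.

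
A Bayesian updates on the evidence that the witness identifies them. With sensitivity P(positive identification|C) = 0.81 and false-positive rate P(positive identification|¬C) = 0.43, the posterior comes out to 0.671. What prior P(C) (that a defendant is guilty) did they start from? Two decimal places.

Bayes' rule in odds form gives O(C|E) = O(C)·[P(E|C)/P(E|¬C)], hence O(C) = O(C|E)/LR.
Posterior odds = 0.671/(1−0.671) = 2.0395. LR = 0.81/0.43 = 1.8837.
Prior odds = 2.0395/1.8837 = 1.0827, so P(C) = 1.0827/(1+1.0827) ≈ 0.52.

P(C) = 0.52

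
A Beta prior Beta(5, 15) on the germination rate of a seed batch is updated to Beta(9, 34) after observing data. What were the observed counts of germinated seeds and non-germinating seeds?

Under Beta–binomial conjugacy the posterior parameters are (a+s, b+f).
So s = 9 − 5 = 4 and f = 34 − 15 = 19.

4 germinated seeds and 19 non-germinating seeds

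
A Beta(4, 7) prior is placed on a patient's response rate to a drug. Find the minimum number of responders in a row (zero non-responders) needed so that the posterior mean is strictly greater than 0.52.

k = 4

After k responders and 0 non-responders the posterior is Beta(4+k, 7), with mean (4+k)/(4+7+k).
Set (4+k)/(11+k) > 0.52 and solve: k > (0.52·11 − 4)/(1 − 0.52) = 3.583.
The smallest integer exceeding 3.583 is 4, and checking k=4: (8)/(15) = 0.5333 > 0.52.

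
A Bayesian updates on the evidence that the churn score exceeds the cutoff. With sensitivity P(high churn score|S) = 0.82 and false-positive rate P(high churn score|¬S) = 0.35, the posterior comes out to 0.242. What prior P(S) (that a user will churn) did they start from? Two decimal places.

P(S) = 0.12

Bayes' rule in odds form gives O(S|E) = O(S)·[P(E|S)/P(E|¬S)], hence O(S) = O(S|E)/LR.
Posterior odds = 0.242/(1−0.242) = 0.3193. LR = 0.82/0.35 = 2.3429.
Prior odds = 0.3193/2.3429 = 0.1363, so P(S) = 0.1363/(1+0.1363) ≈ 0.12.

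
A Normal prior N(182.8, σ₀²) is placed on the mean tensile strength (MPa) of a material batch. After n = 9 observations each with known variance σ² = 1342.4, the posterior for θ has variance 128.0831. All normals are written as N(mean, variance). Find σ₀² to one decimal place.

σ₀² = 906.6

For the Normal–Normal model with known σ², precisions add: τ_n = τ₀ + n/σ².
So 1/σ₀² = 1/128.0831 − 9/1342.4 = 0.007807 − 0.006704 = 0.001103.
Hence σ₀² = 1/0.001103 ≈ 906.6.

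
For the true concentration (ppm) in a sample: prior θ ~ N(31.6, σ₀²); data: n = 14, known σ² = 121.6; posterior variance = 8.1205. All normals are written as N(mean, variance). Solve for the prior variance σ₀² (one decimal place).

For the Normal–Normal model with known σ², precisions add: τ_n = τ₀ + n/σ².
So 1/σ₀² = 1/8.1205 − 14/121.6 = 0.123145 − 0.115132 = 0.008013.
Hence σ₀² = 1/0.008013 ≈ 124.8.

σ₀² = 124.8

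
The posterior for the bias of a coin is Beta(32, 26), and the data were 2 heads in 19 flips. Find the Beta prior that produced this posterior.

Beta is conjugate to the binomial likelihood: posterior = Beta(a+s, b+f).
Subtract the data counts: 32−2=30, 26−17=9.

Beta(30, 9)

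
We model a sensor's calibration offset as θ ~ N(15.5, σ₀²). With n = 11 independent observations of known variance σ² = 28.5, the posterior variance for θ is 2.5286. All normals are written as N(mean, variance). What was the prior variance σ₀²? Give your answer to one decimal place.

For the Normal–Normal model with known σ², precisions add: τ_n = τ₀ + n/σ².
So 1/σ₀² = 1/2.5286 − 11/28.5 = 0.395476 − 0.385965 = 0.009511.
Hence σ₀² = 1/0.009511 ≈ 105.1.

σ₀² = 105.1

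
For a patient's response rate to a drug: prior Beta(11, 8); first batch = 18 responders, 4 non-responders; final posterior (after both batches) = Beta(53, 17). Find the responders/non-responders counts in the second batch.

Because Beta–binomial updating is additive in the counts, the combined data contributed (α_post−α_prior, β_post−β_prior) successes and failures.
Total across both batches: 53−11=42 responders, 17−8=9 non-responders.
Subtract the first batch: 42−18=24 responders and 9−4=5 non-responders.

24 responders and 5 non-responders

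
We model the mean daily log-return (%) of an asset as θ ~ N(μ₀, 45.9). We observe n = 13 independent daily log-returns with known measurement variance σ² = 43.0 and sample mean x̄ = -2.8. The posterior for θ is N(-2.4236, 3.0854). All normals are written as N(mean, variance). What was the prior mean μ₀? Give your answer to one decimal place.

μ₀ = 2.8

With known observation variance, the Normal–Normal posterior has precision τ_n = τ₀ + n/σ² and mean μ_n = (τ₀μ₀ + (n/σ²)x̄)/τ_n.
Here τ₀ = 1/45.9 = 0.021786 and τ_data = 13/43.0 = 0.302326, so τ_n = 0.324112.
Rearranging for μ₀: μ₀ = (μ_n·τ_n − τ_data·x̄)/τ₀ = (-2.4236·0.324112 − 0.302326·-2.8) / 0.021786 = 0.060995/0.021786 ≈ 2.8.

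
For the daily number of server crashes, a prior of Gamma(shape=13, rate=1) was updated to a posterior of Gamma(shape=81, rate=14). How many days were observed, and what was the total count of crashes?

A Gamma(α, β) prior (rate parametrization) on a Poisson rate with n observations summing to S gives posterior Gamma(α+S, β+n).
Matching: Σxᵢ = 81 − 13 = 68 and n = 14 − 1 = 13.

n = 13 days with total 68 crashes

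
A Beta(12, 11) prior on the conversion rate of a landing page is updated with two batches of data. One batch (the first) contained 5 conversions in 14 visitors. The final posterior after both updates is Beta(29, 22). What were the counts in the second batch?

Because Beta–binomial updating is additive in the counts, the combined data contributed (α_post−α_prior, β_post−β_prior) successes and failures.
Total across both batches: 29−12=17 conversions, 22−11=11 bounces.
Subtract the first batch: 17−5=12 conversions and 11−9=2 bounces.

12 conversions and 2 bounces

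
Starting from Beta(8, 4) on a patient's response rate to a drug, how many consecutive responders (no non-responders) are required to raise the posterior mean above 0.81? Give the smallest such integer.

After k responders and 0 non-responders the posterior is Beta(8+k, 4), with mean (8+k)/(8+4+k).
Set (8+k)/(12+k) > 0.81 and solve: k > (0.81·12 − 8)/(1 − 0.81) = 9.053.
The smallest integer exceeding 9.053 is 10.

k = 10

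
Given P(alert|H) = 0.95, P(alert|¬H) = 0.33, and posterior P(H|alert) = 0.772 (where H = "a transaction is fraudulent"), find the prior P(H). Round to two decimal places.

Bayes' rule in odds form gives O(H|E) = O(H)·[P(E|H)/P(E|¬H)], hence O(H) = O(H|E)/LR.
Posterior odds = 0.772/(1−0.772) = 3.3860. LR = 0.95/0.33 = 2.8788.
Prior odds = 3.3860/2.8788 = 1.1762, so P(H) = 1.1762/(1+1.1762) ≈ 0.54.

P(H) = 0.54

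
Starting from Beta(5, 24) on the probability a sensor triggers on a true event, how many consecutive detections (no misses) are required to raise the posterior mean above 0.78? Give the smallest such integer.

After k detections and 0 misses the posterior is Beta(5+k, 24), with mean (5+k)/(5+24+k).
Set (5+k)/(29+k) > 0.78 and solve: k > (0.78·29 − 5)/(1 − 0.78) = 80.091.
The smallest integer exceeding 80.091 is 81.

k = 81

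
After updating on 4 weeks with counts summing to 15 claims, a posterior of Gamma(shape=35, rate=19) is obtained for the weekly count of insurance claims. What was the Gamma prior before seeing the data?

Gamma(shape=20, rate=15)

Gamma–Poisson conjugacy: posterior shape = α + Σxᵢ, posterior rate = β + n.
So α = 35 − 15 = 20 and β = 19 − 4 = 15.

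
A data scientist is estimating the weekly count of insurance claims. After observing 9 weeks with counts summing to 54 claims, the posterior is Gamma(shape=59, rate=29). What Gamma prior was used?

Gamma–Poisson conjugacy: posterior shape = α + Σxᵢ, posterior rate = β + n.
So α = 59 − 54 = 5 and β = 29 − 9 = 20.

Gamma(shape=5, rate=20)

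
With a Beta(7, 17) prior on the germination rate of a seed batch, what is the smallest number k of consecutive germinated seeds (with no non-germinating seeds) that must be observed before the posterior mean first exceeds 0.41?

After k germinated seeds and 0 non-germinating seeds the posterior is Beta(7+k, 17), with mean (7+k)/(7+17+k).
Set (7+k)/(24+k) > 0.41 and solve: k > (0.41·24 − 7)/(1 − 0.41) = 4.814.
The smallest integer exceeding 4.814 is 5.

k = 5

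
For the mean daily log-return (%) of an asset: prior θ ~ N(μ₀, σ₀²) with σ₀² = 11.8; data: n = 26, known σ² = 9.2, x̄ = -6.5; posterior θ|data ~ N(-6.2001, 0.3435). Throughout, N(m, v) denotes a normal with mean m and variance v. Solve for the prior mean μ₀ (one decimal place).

μ₀ = 3.8

The posterior mean is a precision-weighted average: μ_n = (τ₀μ₀ + τ_data·x̄)/(τ₀+τ_data), with τ₀=1/σ₀² and τ_data=n/σ².
Here τ₀ = 1/11.8 = 0.084746 and τ_data = 26/9.2 = 2.826087, so τ_n = 2.910833.
Rearranging for μ₀: μ₀ = (μ_n·τ_n − τ_data·x̄)/τ₀ = (-6.2001·2.910833 − 2.826087·-6.5) / 0.084746 = 0.322110/0.084746 ≈ 3.8.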